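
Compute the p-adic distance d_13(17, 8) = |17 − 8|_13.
d_13(17, 8) = 1

Step 1 — x − y = 17 − 8 = 9. Step 2 — v_13(9) = 0 (factor: 9 = (13^0 · 9); the sign does not affect v_p). Step 3 — |x − y|_13 = 13^{0} = 1.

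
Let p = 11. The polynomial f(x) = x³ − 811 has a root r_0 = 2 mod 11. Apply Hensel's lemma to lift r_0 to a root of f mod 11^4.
r_3 = 13631 (mod 14641)

Hensel: r_{i+1} = r_i − f(r_i)/f′(r_i) mod 11^{i+2}, where f′(x) = 3x². Iterate:
  r_0 = 2 (mod 11)
  r_1 = 79 (mod 121)
  r_2 = 321 (mod 1331)
  r_3 = 13631 (mod 14641)
Final: r = 13631 with f(r) ≡ 0 mod 11^4.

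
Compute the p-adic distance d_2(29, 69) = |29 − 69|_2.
d_2(29, 69) = 1/8

Step 1 — x − y = 29 − 69 = -40. Step 2 — v_2(-40) = 3 (factor: -40 = −(2^3 · 5); the sign does not affect v_p). Step 3 — |x − y|_2 = 2^{-3} = 1/8.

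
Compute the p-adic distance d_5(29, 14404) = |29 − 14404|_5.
d_5(29, 14404) = 1/625

Step 1 — x − y = 29 − 14404 = -14375. Step 2 — v_5(-14375) = 4 (factor: -14375 = −(5^4 · 23); the sign does not affect v_p). Step 3 — |x − y|_5 = 5^{-4} = 1/625.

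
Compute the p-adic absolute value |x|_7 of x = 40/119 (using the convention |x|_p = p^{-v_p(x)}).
|40/119|_7 = 7

Step 1 — compute v_7(x) by factoring powers of 7 out of the numerator and denominator: v_7(40/119) = -1. Step 2 — apply |x|_p = p^{-v_p(x)} = 7^{1} = 7.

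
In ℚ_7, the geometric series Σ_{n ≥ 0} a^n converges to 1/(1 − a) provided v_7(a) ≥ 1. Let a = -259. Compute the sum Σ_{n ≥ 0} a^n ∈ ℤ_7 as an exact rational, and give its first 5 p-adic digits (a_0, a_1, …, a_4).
Σ a^n = 1/(1 − a) = 1/260;  first 5 digits = (1, 5, 5, 4, 3)

v_7(a) = 1 ≥ 1, so the series converges in ℤ_7 to 1/(1 − a) = 1/(1 − (-259)) = 1/260. Expand this rational in ℤ_7: compute digits iteratively via d_i = x_i mod 7, x_{i+1} = (x_i − d_i)/7. The first 5 digits are (1, 5, 5, 4, 3).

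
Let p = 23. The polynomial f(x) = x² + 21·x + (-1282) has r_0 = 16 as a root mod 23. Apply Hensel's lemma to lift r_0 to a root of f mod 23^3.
r_2 = 1626 (mod 12167)

Hensel: r_{i+1} = r_i − f(r_i)·(f′(r_i))^{-1} mod 23^{i+2}, f′(x) = 2x + 21. Iterate:
  r_0 = 16 (mod 23)
  r_1 = 39 (mod 529)
  r_2 = 1626 (mod 12167)
Final: r = 1626 satisfies f(r) ≡ 0 mod 23^3.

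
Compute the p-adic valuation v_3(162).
v_3(162) = 4

v_3(n) is the largest exponent k such that 3^k divides n. Factor out: 162 = 3^4 · 2. (Sign doesn't affect v_p.) So v_3(162) = 4.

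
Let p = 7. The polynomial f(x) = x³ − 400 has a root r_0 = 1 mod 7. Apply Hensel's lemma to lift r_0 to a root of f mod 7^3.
r_2 = 281 (mod 343)

Hensel: r_{i+1} = r_i − f(r_i)/f′(r_i) mod 7^{i+2}, where f′(x) = 3x². Iterate:
  r_0 = 1 (mod 7)
  r_1 = 36 (mod 49)
  r_2 = 281 (mod 343)
Final: r = 281 with f(r) ≡ 0 mod 7^3.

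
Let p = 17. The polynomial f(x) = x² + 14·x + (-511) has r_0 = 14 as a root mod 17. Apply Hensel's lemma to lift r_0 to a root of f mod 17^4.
r_3 = 9313 (mod 83521)

Hensel: r_{i+1} = r_i − f(r_i)·(f′(r_i))^{-1} mod 17^{i+2}, f′(x) = 2x + 14. Iterate:
  r_0 = 14 (mod 17)
  r_1 = 65 (mod 289)
  r_2 = 4400 (mod 4913)
  r_3 = 9313 (mod 83521)
Final: r = 9313 satisfies f(r) ≡ 0 mod 17^4.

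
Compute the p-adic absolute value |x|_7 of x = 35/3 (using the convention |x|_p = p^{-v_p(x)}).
|35/3|_7 = 1/7

Step 1 — compute v_7(x) by factoring powers of 7 out of the numerator and denominator: v_7(35/3) = 1. Step 2 — apply |x|_p = p^{-v_p(x)} = 7^{-1} = 1/7.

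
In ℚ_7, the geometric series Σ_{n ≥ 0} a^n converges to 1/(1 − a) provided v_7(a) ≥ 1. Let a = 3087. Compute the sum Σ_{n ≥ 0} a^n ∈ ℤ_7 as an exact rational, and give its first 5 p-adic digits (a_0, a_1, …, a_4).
Σ a^n = 1/(1 − a) = -1/3086;  first 5 digits = (1, 0, 0, 2, 1)

v_7(a) = 3 ≥ 1, so the series converges in ℤ_7 to 1/(1 − a) = 1/(1 − 3087) = -1/3086. Expand this rational in ℤ_7: compute digits iteratively via d_i = x_i mod 7, x_{i+1} = (x_i − d_i)/7. The first 5 digits are (1, 0, 0, 2, 1).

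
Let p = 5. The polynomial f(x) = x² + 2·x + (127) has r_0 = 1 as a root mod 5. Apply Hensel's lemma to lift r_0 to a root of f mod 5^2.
r_1 = 6 (mod 25)

Hensel: r_{i+1} = r_i − f(r_i)·(f′(r_i))^{-1} mod 5^{i+2}, f′(x) = 2x + 2. Iterate:
  r_0 = 1 (mod 5)
  r_1 = 6 (mod 25)
Final: r = 6 satisfies f(r) ≡ 0 mod 5^2.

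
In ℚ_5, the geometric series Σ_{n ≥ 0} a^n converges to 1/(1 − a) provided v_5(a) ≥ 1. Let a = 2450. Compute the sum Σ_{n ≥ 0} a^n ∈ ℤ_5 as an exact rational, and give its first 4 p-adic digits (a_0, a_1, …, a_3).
Σ a^n = 1/(1 − a) = -1/2449;  first 4 digits = (1, 0, 3, 4)

v_5(a) = 2 ≥ 1, so the series converges in ℤ_5 to 1/(1 − a) = 1/(1 − 2450) = -1/2449. Expand this rational in ℤ_5: compute digits iteratively via d_i = x_i mod 5, x_{i+1} = (x_i − d_i)/5. The first 4 digits are (1, 0, 3, 4).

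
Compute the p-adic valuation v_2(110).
v_2(110) = 1

v_2(n) is the largest exponent k such that 2^k divides n. Factor out: 110 = 2^1 · 55. (Sign doesn't affect v_p.) So v_2(110) = 1.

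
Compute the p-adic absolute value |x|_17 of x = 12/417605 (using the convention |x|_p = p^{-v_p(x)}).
|12/417605|_17 = 83521

Step 1 — compute v_17(x) by factoring powers of 17 out of the numerator and denominator: v_17(12/417605) = -4. Step 2 — apply |x|_p = p^{-v_p(x)} = 17^{4} = 83521.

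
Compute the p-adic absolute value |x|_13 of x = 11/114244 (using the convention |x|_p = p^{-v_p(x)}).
|11/114244|_13 = 28561

Step 1 — compute v_13(x) by factoring powers of 13 out of the numerator and denominator: v_13(11/114244) = -4. Step 2 — apply |x|_p = p^{-v_p(x)} = 13^{4} = 28561.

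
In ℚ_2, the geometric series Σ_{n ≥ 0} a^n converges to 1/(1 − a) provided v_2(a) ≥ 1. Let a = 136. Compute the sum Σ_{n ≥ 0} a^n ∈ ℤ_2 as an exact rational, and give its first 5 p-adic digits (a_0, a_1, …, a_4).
Σ a^n = 1/(1 − a) = -1/135;  first 5 digits = (1, 0, 0, 1, 0)

v_2(a) = 3 ≥ 1, so the series converges in ℤ_2 to 1/(1 − a) = 1/(1 − 136) = -1/135. Expand this rational in ℤ_2: compute digits iteratively via d_i = x_i mod 2, x_{i+1} = (x_i − d_i)/2. The first 5 digits are (1, 0, 0, 1, 0).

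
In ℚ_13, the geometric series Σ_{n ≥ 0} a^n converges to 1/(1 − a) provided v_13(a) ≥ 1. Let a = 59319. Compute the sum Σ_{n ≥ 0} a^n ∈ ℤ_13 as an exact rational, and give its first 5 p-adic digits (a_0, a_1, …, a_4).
Σ a^n = 1/(1 − a) = -1/59318;  first 5 digits = (1, 0, 0, 1, 2)

v_13(a) = 3 ≥ 1, so the series converges in ℤ_13 to 1/(1 − a) = 1/(1 − 59319) = -1/59318. Expand this rational in ℤ_13: compute digits iteratively via d_i = x_i mod 13, x_{i+1} = (x_i − d_i)/13. The first 5 digits are (1, 0, 0, 1, 2).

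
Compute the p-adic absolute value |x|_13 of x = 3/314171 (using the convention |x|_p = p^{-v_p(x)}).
|3/314171|_13 = 28561

Step 1 — compute v_13(x) by factoring powers of 13 out of the numerator and denominator: v_13(3/314171) = -4. Step 2 — apply |x|_p = p^{-v_p(x)} = 13^{4} = 28561.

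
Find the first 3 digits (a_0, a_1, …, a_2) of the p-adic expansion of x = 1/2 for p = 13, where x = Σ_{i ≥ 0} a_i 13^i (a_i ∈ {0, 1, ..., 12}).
(a_0, …, a_2) = (7, 6, 6)

v_13(1/2) = 0 (numerator and denominator both coprime to 13), so x ∈ ℤ_13^×. Compute digits iteratively via a_i = x_i mod 13, x_{i+1} = (x_i − a_i)/13, with x_0 = x:
  x_0 = 1/2;  a_0 = 7;  x_1 = (x_0 − 7)/13 = -1/2
  x_1 = -1/2;  a_1 = 6;  x_2 = (x_1 − 6)/13 = -1/2
  x_2 = -1/2;  a_2 = 6;  x_3 = (x_2 − 6)/13 = -1/2
Digits: (7, 6, 6).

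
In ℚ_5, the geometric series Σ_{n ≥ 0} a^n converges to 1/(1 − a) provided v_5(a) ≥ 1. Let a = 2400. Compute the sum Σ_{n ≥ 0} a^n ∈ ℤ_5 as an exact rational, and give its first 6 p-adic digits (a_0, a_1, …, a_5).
Σ a^n = 1/(1 − a) = -1/2399;  first 6 digits = (1, 0, 1, 4, 4, 3)

v_5(a) = 2 ≥ 1, so the series converges in ℤ_5 to 1/(1 − a) = 1/(1 − 2400) = -1/2399. Expand this rational in ℤ_5: compute digits iteratively via d_i = x_i mod 5, x_{i+1} = (x_i − d_i)/5. The first 6 digits are (1, 0, 1, 4, 4, 3).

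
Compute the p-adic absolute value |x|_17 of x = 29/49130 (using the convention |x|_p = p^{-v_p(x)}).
|29/49130|_17 = 4913

Step 1 — compute v_17(x) by factoring powers of 17 out of the numerator and denominator: v_17(29/49130) = -3. Step 2 — apply |x|_p = p^{-v_p(x)} = 17^{3} = 4913.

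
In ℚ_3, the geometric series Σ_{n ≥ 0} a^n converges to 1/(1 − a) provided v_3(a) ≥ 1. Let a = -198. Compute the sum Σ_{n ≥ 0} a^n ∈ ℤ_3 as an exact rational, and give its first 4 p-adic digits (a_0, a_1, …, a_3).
Σ a^n = 1/(1 − a) = 1/199;  first 4 digits = (1, 0, 2, 1)

v_3(a) = 2 ≥ 1, so the series converges in ℤ_3 to 1/(1 − a) = 1/(1 − (-198)) = 1/199. Expand this rational in ℤ_3: compute digits iteratively via d_i = x_i mod 3, x_{i+1} = (x_i − d_i)/3. The first 4 digits are (1, 0, 2, 1).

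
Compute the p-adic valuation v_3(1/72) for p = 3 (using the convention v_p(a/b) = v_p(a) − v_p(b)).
v_3(1/72) = -2

Factor powers of 3 from the numerator and denominator of the reduced fraction: 1 = 3^0 · 1 and 72 = 3^2 · 8. Apply v_p(a/b) = v_p(a) − v_p(b): v_3(1/72) = 0 − 2 = -2.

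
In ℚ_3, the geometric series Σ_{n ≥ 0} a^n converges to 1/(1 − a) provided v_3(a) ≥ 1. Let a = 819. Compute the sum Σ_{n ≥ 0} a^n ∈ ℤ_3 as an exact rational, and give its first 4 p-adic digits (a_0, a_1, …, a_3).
Σ a^n = 1/(1 − a) = -1/818;  first 4 digits = (1, 0, 1, 0)

v_3(a) = 2 ≥ 1, so the series converges in ℤ_3 to 1/(1 − a) = 1/(1 − 819) = -1/818. Expand this rational in ℤ_3: compute digits iteratively via d_i = x_i mod 3, x_{i+1} = (x_i − d_i)/3. The first 4 digits are (1, 0, 1, 0).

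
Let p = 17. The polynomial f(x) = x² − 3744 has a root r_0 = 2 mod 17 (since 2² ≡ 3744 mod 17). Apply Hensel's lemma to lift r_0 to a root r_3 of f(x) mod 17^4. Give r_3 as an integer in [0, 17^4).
r_3 = 9607 (mod 83521)

Hensel's recurrence: r_{i+1} = r_i − f(r_i)·(f′(r_i))^{-1} mod 17^{i+2}, with f′(x) = 2x. Iterate:
  r_0 = 2 (mod 17)
  r_1 = 70 (mod 289)
  r_2 = 4694 (mod 4913)
  r_3 = 9607 (mod 83521)
Final: r_3 = 9607, and one checks f(r_3) ≡ 0 mod 17^4.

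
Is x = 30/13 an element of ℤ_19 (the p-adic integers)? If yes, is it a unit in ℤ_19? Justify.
x ∈ ℤ_19^× (unit); v_19(x) = 0

ℤ_19 = {x ∈ ℚ_19 : v_19(x) ≥ 0} and ℤ_19^× = {x ∈ ℤ_19 : v_19(x) = 0}. Here v_19(30/13) = v_19(num) − v_19(den) = 0; compare against these criteria.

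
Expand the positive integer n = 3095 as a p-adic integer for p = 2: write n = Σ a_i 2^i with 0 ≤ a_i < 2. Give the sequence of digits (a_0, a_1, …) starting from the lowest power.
(a_0, a_1, …) = (1, 1, 1, 0, 1, 0, 0, 0, 0, 0, 1, 1)

Repeated division by 2 gives the digits low-to-high: 3095 = 1 + 1·2^1 + 1·2^2 + 1·2^4 + 1·2^10 + 1·2^11. Digit sequence: (1, 1, 1, 0, 1, 0, 0, 0, 0, 0, 1, 1).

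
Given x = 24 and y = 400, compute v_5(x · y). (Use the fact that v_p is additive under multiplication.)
v_5(9600) = 2

v_p(x) = 0 (factor: 24 = 5^0 · 24); v_p(y) = 2 (factor: 400 = 5^2 · 16). Additivity: v_p(xy) = v_p(x) + v_p(y) = 0 + 2 = 2. (Direct check: xy = 9600 = 5^2 · (384).)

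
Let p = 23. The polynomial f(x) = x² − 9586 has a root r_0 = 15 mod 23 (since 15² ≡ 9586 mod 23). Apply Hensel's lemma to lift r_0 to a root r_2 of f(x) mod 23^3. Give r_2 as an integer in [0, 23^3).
r_2 = 10043 (mod 12167)

Hensel's recurrence: r_{i+1} = r_i − f(r_i)·(f′(r_i))^{-1} mod 23^{i+2}, with f′(x) = 2x. Iterate:
  r_0 = 15 (mod 23)
  r_1 = 521 (mod 529)
  r_2 = 10043 (mod 12167)
Final: r_2 = 10043, and one checks f(r_2) ≡ 0 mod 23^3.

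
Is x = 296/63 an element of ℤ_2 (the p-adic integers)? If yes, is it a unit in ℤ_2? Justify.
x ∈ ℤ_2 but not a unit; v_2(x) = 3 > 0

ℤ_2 = {x ∈ ℚ_2 : v_2(x) ≥ 0} and ℤ_2^× = {x ∈ ℤ_2 : v_2(x) = 0}. Here v_2(296/63) = v_2(num) − v_2(den) = 3; compare against these criteria.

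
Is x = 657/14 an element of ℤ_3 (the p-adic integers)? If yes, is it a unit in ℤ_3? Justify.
x ∈ ℤ_3 but not a unit; v_3(x) = 2 > 0

ℤ_3 = {x ∈ ℚ_3 : v_3(x) ≥ 0} and ℤ_3^× = {x ∈ ℤ_3 : v_3(x) = 0}. Here v_3(657/14) = v_3(num) − v_3(den) = 2; compare against these criteria.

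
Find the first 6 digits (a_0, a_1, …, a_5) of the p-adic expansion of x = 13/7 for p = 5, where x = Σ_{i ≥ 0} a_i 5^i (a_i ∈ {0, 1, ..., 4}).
(a_0, …, a_5) = (4, 1, 4, 2, 3, 0)

v_5(13/7) = 0 (numerator and denominator both coprime to 5), so x ∈ ℤ_5^×. Compute digits iteratively via a_i = x_i mod 5, x_{i+1} = (x_i − a_i)/5, with x_0 = x:
  x_0 = 13/7;  a_0 = 4;  x_1 = (x_0 − 4)/5 = -3/7
  x_1 = -3/7;  a_1 = 1;  x_2 = (x_1 − 1)/5 = -2/7
  x_2 = -2/7;  a_2 = 4;  x_3 = (x_2 − 4)/5 = -6/7
  x_3 = -6/7;  a_3 = 2;  x_4 = (x_3 − 2)/5 = -4/7
  x_4 = -4/7;  a_4 = 3;  x_5 = (x_4 − 3)/5 = -5/7
  x_5 = -5/7;  a_5 = 0;  x_6 = (x_5 − 0)/5 = -1/7
Digits: (4, 1, 4, 2, 3, 0).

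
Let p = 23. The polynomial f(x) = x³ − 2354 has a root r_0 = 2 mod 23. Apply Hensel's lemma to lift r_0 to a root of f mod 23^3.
r_2 = 9984 (mod 12167)

Hensel: r_{i+1} = r_i − f(r_i)/f′(r_i) mod 23^{i+2}, where f′(x) = 3x². Iterate:
  r_0 = 2 (mod 23)
  r_1 = 462 (mod 529)
  r_2 = 9984 (mod 12167)
Final: r = 9984 with f(r) ≡ 0 mod 23^3.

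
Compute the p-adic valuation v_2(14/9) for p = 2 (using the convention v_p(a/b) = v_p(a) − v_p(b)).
v_2(14/9) = 1

Factor powers of 2 from the numerator and denominator of the reduced fraction: 14 = 2^1 · 7 and 9 = 2^0 · 9. Apply v_p(a/b) = v_p(a) − v_p(b): v_2(14/9) = 1 − 0 = 1.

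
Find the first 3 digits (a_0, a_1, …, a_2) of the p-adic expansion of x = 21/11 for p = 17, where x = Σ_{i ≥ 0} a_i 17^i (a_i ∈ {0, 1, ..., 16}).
(a_0, …, a_2) = (5, 6, 12)

v_17(21/11) = 0 (numerator and denominator both coprime to 17), so x ∈ ℤ_17^×. Compute digits iteratively via a_i = x_i mod 17, x_{i+1} = (x_i − a_i)/17, with x_0 = x:
  x_0 = 21/11;  a_0 = 5;  x_1 = (x_0 − 5)/17 = -2/11
  x_1 = -2/11;  a_1 = 6;  x_2 = (x_1 − 6)/17 = -4/11
  x_2 = -4/11;  a_2 = 12;  x_3 = (x_2 − 12)/17 = -8/11
Digits: (5, 6, 12).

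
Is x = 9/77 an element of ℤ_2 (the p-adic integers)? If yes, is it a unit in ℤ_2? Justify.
x ∈ ℤ_2^× (unit); v_2(x) = 0

ℤ_2 = {x ∈ ℚ_2 : v_2(x) ≥ 0} and ℤ_2^× = {x ∈ ℤ_2 : v_2(x) = 0}. Here v_2(9/77) = v_2(num) − v_2(den) = 0; compare against these criteria.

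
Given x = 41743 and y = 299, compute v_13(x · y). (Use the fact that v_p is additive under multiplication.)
v_13(12481157) = 4

v_p(x) = 3 (factor: 41743 = 13^3 · 19); v_p(y) = 1 (factor: 299 = 13^1 · 23). Additivity: v_p(xy) = v_p(x) + v_p(y) = 3 + 1 = 4. (Direct check: xy = 12481157 = 13^4 · (437).)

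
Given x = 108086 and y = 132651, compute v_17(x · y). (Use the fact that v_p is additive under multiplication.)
v_17(14337715986) = 6

v_p(x) = 3 (factor: 108086 = 17^3 · 22); v_p(y) = 3 (factor: 132651 = 17^3 · 27). Additivity: v_p(xy) = v_p(x) + v_p(y) = 3 + 3 = 6. (Direct check: xy = 14337715986 = 17^6 · (594).)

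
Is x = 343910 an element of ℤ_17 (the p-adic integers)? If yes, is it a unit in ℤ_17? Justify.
x ∈ ℤ_17 but not a unit; v_17(x) = 3 > 0

ℤ_17 = {x ∈ ℚ_17 : v_17(x) ≥ 0} and ℤ_17^× = {x ∈ ℤ_17 : v_17(x) = 0}. Here v_17(343910) = v_17(num) − v_17(den) = 3; compare against these criteria.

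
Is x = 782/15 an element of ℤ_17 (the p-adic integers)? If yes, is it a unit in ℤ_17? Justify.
x ∈ ℤ_17 but not a unit; v_17(x) = 1 > 0

ℤ_17 = {x ∈ ℚ_17 : v_17(x) ≥ 0} and ℤ_17^× = {x ∈ ℤ_17 : v_17(x) = 0}. Here v_17(782/15) = v_17(num) − v_17(den) = 1; compare against these criteria.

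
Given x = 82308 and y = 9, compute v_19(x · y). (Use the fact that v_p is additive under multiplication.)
v_19(740772) = 3

v_p(x) = 3 (factor: 82308 = 19^3 · 12); v_p(y) = 0 (factor: 9 = 19^0 · 9). Additivity: v_p(xy) = v_p(x) + v_p(y) = 3 + 0 = 3. (Direct check: xy = 740772 = 19^3 · (108).)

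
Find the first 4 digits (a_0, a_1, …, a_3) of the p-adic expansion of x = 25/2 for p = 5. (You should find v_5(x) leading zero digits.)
(a_0, …, a_3) = (0, 0, 3, 2)

v_5(25/2) = 2, so a_0 = ... = a_1 = 0. Factor out: x = 5^2 · u with u = 1/2 a unit in ℤ_5. Expand u iteratively via a_{v+i} = u_i mod 5, u_{i+1} = (u_i − a_{v+i})/5:
  u_0 = 1/2;  a_2 = 3;  u_1 = (u_0 − 3)/5 = -1/2
  u_1 = -1/2;  a_3 = 2;  u_2 = (u_1 − 2)/5 = -1/2
Digits: (0, 0, 3, 2).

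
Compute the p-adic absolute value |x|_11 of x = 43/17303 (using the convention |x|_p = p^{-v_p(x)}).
|43/17303|_11 = 1331

Step 1 — compute v_11(x) by factoring powers of 11 out of the numerator and denominator: v_11(43/17303) = -3. Step 2 — apply |x|_p = p^{-v_p(x)} = 11^{3} = 1331.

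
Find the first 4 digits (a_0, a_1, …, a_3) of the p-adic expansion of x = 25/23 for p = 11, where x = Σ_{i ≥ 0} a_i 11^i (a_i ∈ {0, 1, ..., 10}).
(a_0, …, a_3) = (3, 7, 7, 6)

v_11(25/23) = 0 (numerator and denominator both coprime to 11), so x ∈ ℤ_11^×. Compute digits iteratively via a_i = x_i mod 11, x_{i+1} = (x_i − a_i)/11, with x_0 = x:
  x_0 = 25/23;  a_0 = 3;  x_1 = (x_0 − 3)/11 = -4/23
  x_1 = -4/23;  a_1 = 7;  x_2 = (x_1 − 7)/11 = -15/23
  x_2 = -15/23;  a_2 = 7;  x_3 = (x_2 − 7)/11 = -16/23
  x_3 = -16/23;  a_3 = 6;  x_4 = (x_3 − 6)/11 = -14/23
Digits: (3, 7, 7, 6).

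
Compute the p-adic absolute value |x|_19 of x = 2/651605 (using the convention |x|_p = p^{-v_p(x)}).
|2/651605|_19 = 130321

Step 1 — compute v_19(x) by factoring powers of 19 out of the numerator and denominator: v_19(2/651605) = -4. Step 2 — apply |x|_p = p^{-v_p(x)} = 19^{4} = 130321.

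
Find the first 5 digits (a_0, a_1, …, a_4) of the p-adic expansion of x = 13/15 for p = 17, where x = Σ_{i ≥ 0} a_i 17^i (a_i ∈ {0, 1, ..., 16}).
(a_0, …, a_4) = (2, 9, 4, 2, 1)

v_17(13/15) = 0 (numerator and denominator both coprime to 17), so x ∈ ℤ_17^×. Compute digits iteratively via a_i = x_i mod 17, x_{i+1} = (x_i − a_i)/17, with x_0 = x:
  x_0 = 13/15;  a_0 = 2;  x_1 = (x_0 − 2)/17 = -1/15
  x_1 = -1/15;  a_1 = 9;  x_2 = (x_1 − 9)/17 = -8/15
  x_2 = -8/15;  a_2 = 4;  x_3 = (x_2 − 4)/17 = -4/15
  x_3 = -4/15;  a_3 = 2;  x_4 = (x_3 − 2)/17 = -2/15
  x_4 = -2/15;  a_4 = 1;  x_5 = (x_4 − 1)/17 = -1/15
Digits: (2, 9, 4, 2, 1).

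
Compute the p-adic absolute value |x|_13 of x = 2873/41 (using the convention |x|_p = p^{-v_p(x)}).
|2873/41|_13 = 1/169

Step 1 — compute v_13(x) by factoring powers of 13 out of the numerator and denominator: v_13(2873/41) = 2. Step 2 — apply |x|_p = p^{-v_p(x)} = 13^{-2} = 1/169.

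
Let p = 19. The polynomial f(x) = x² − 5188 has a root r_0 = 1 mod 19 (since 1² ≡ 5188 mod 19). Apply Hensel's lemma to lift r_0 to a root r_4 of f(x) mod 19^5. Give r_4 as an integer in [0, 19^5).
r_4 = 2235560 (mod 2476099)

Hensel's recurrence: r_{i+1} = r_i − f(r_i)·(f′(r_i))^{-1} mod 19^{i+2}, with f′(x) = 2x. Iterate:
  r_0 = 1 (mod 19)
  r_1 = 248 (mod 361)
  r_2 = 6385 (mod 6859)
  r_3 = 20103 (mod 130321)
  r_4 = 2235560 (mod 2476099)
Final: r_4 = 2235560, and one checks f(r_4) ≡ 0 mod 19^5.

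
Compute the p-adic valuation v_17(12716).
v_17(12716) = 2

v_17(n) is the largest exponent k such that 17^k divides n. Factor out: 12716 = 17^2 · 44. (Sign doesn't affect v_p.) So v_17(12716) = 2.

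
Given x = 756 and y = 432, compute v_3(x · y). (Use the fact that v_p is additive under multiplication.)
v_3(326592) = 6

v_p(x) = 3 (factor: 756 = 3^3 · 28); v_p(y) = 3 (factor: 432 = 3^3 · 16). Additivity: v_p(xy) = v_p(x) + v_p(y) = 3 + 3 = 6. (Direct check: xy = 326592 = 3^6 · (448).)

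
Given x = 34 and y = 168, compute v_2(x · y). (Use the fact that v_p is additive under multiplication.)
v_2(5712) = 4

v_p(x) = 1 (factor: 34 = 2^1 · 17); v_p(y) = 3 (factor: 168 = 2^3 · 21). Additivity: v_p(xy) = v_p(x) + v_p(y) = 1 + 3 = 4. (Direct check: xy = 5712 = 2^4 · (357).)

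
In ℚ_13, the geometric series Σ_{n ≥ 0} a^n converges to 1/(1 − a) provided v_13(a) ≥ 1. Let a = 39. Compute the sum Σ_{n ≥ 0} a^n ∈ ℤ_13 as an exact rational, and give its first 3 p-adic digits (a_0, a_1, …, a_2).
Σ a^n = 1/(1 − a) = -1/38;  first 3 digits = (1, 3, 9)

v_13(a) = 1 ≥ 1, so the series converges in ℤ_13 to 1/(1 − a) = 1/(1 − 39) = -1/38. Expand this rational in ℤ_13: compute digits iteratively via d_i = x_i mod 13, x_{i+1} = (x_i − d_i)/13. The first 3 digits are (1, 3, 9).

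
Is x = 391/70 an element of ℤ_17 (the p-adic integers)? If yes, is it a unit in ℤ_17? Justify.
x ∈ ℤ_17 but not a unit; v_17(x) = 1 > 0

ℤ_17 = {x ∈ ℚ_17 : v_17(x) ≥ 0} and ℤ_17^× = {x ∈ ℤ_17 : v_17(x) = 0}. Here v_17(391/70) = v_17(num) − v_17(den) = 1; compare against these criteria.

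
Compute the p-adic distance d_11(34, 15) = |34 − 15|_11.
d_11(34, 15) = 1

Step 1 — x − y = 34 − 15 = 19. Step 2 — v_11(19) = 0 (factor: 19 = (11^0 · 19); the sign does not affect v_p). Step 3 — |x − y|_11 = 11^{0} = 1.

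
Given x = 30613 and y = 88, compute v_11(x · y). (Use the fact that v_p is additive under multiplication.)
v_11(2693944) = 4

v_p(x) = 3 (factor: 30613 = 11^3 · 23); v_p(y) = 1 (factor: 88 = 11^1 · 8). Additivity: v_p(xy) = v_p(x) + v_p(y) = 3 + 1 = 4. (Direct check: xy = 2693944 = 11^4 · (184).)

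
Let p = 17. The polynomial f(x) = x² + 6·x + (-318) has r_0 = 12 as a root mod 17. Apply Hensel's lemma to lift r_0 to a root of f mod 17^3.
r_2 = 3310 (mod 4913)

Hensel: r_{i+1} = r_i − f(r_i)·(f′(r_i))^{-1} mod 17^{i+2}, f′(x) = 2x + 6. Iterate:
  r_0 = 12 (mod 17)
  r_1 = 131 (mod 289)
  r_2 = 3310 (mod 4913)
Final: r = 3310 satisfies f(r) ≡ 0 mod 17^3.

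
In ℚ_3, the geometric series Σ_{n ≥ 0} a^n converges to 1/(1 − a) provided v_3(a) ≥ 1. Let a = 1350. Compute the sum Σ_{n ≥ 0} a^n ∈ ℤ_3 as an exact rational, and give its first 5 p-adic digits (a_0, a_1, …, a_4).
Σ a^n = 1/(1 − a) = -1/1349;  first 5 digits = (1, 0, 0, 2, 1)

v_3(a) = 3 ≥ 1, so the series converges in ℤ_3 to 1/(1 − a) = 1/(1 − 1350) = -1/1349. Expand this rational in ℤ_3: compute digits iteratively via d_i = x_i mod 3, x_{i+1} = (x_i − d_i)/3. The first 5 digits are (1, 0, 0, 2, 1).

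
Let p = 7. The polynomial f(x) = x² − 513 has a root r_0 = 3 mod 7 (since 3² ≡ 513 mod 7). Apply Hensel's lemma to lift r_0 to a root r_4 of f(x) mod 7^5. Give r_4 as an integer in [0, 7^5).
r_4 = 5428 (mod 16807)

Hensel's recurrence: r_{i+1} = r_i − f(r_i)·(f′(r_i))^{-1} mod 7^{i+2}, with f′(x) = 2x. Iterate:
  r_0 = 3 (mod 7)
  r_1 = 38 (mod 49)
  r_2 = 283 (mod 343)
  r_3 = 626 (mod 2401)
  r_4 = 5428 (mod 16807)
Final: r_4 = 5428, and one checks f(r_4) ≡ 0 mod 7^5.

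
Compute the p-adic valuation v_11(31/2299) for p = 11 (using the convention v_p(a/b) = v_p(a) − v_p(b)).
v_11(31/2299) = -2

Factor powers of 11 from the numerator and denominator of the reduced fraction: 31 = 11^0 · 31 and 2299 = 11^2 · 19. Apply v_p(a/b) = v_p(a) − v_p(b): v_11(31/2299) = 0 − 2 = -2.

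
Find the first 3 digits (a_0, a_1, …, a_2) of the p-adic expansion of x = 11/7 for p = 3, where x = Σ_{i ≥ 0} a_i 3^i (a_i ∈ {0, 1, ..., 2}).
(a_0, …, a_2) = (2, 2, 1)

v_3(11/7) = 0 (numerator and denominator both coprime to 3), so x ∈ ℤ_3^×. Compute digits iteratively via a_i = x_i mod 3, x_{i+1} = (x_i − a_i)/3, with x_0 = x:
  x_0 = 11/7;  a_0 = 2;  x_1 = (x_0 − 2)/3 = -1/7
  x_1 = -1/7;  a_1 = 2;  x_2 = (x_1 − 2)/3 = -5/7
  x_2 = -5/7;  a_2 = 1;  x_3 = (x_2 − 1)/3 = -4/7
Digits: (2, 2, 1).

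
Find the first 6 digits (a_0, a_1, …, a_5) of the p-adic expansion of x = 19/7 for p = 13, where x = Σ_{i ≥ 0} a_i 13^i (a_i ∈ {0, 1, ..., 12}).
(a_0, …, a_5) = (12, 3, 9, 3, 9, 3)

v_13(19/7) = 0 (numerator and denominator both coprime to 13), so x ∈ ℤ_13^×. Compute digits iteratively via a_i = x_i mod 13, x_{i+1} = (x_i − a_i)/13, with x_0 = x:
  x_0 = 19/7;  a_0 = 12;  x_1 = (x_0 − 12)/13 = -5/7
  x_1 = -5/7;  a_1 = 3;  x_2 = (x_1 − 3)/13 = -2/7
  x_2 = -2/7;  a_2 = 9;  x_3 = (x_2 − 9)/13 = -5/7
  x_3 = -5/7;  a_3 = 3;  x_4 = (x_3 − 3)/13 = -2/7
  x_4 = -2/7;  a_4 = 9;  x_5 = (x_4 − 9)/13 = -5/7
  x_5 = -5/7;  a_5 = 3;  x_6 = (x_5 − 3)/13 = -2/7
Digits: (12, 3, 9, 3, 9, 3).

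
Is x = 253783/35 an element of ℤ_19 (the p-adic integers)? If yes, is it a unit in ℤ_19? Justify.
x ∈ ℤ_19 but not a unit; v_19(x) = 3 > 0

ℤ_19 = {x ∈ ℚ_19 : v_19(x) ≥ 0} and ℤ_19^× = {x ∈ ℤ_19 : v_19(x) = 0}. Here v_19(253783/35) = v_19(num) − v_19(den) = 3; compare against these criteria.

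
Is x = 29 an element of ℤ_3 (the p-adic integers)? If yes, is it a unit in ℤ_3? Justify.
x ∈ ℤ_3^× (unit); v_3(x) = 0

ℤ_3 = {x ∈ ℚ_3 : v_3(x) ≥ 0} and ℤ_3^× = {x ∈ ℤ_3 : v_3(x) = 0}. Here v_3(29) = v_3(num) − v_3(den) = 0; compare against these criteria.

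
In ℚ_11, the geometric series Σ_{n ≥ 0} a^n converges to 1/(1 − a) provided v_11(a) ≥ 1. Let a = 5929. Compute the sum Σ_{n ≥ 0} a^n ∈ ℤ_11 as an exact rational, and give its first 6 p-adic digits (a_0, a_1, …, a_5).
Σ a^n = 1/(1 − a) = -1/5928;  first 6 digits = (1, 0, 5, 4, 3, 9)

v_11(a) = 2 ≥ 1, so the series converges in ℤ_11 to 1/(1 − a) = 1/(1 − 5929) = -1/5928. Expand this rational in ℤ_11: compute digits iteratively via d_i = x_i mod 11, x_{i+1} = (x_i − d_i)/11. The first 6 digits are (1, 0, 5, 4, 3, 9).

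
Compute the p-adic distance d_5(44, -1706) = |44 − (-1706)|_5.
d_5(44, -1706) = 1/125

Step 1 — x − y = 44 − (-1706) = 1750. Step 2 — v_5(1750) = 3 (factor: 1750 = (5^3 · 14); the sign does not affect v_p). Step 3 — |x − y|_5 = 5^{-3} = 1/125.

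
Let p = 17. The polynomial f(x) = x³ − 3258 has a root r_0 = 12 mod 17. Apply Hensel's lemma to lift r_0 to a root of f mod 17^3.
r_2 = 726 (mod 4913)

Hensel: r_{i+1} = r_i − f(r_i)/f′(r_i) mod 17^{i+2}, where f′(x) = 3x². Iterate:
  r_0 = 12 (mod 17)
  r_1 = 148 (mod 289)
  r_2 = 726 (mod 4913)
Final: r = 726 with f(r) ≡ 0 mod 17^3.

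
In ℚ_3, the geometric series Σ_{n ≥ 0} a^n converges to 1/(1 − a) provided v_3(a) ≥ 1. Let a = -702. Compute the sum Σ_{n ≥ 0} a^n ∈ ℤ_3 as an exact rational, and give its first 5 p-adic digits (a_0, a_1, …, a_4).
Σ a^n = 1/(1 − a) = 1/703;  first 5 digits = (1, 0, 0, 1, 0)

v_3(a) = 3 ≥ 1, so the series converges in ℤ_3 to 1/(1 − a) = 1/(1 − (-702)) = 1/703. Expand this rational in ℤ_3: compute digits iteratively via d_i = x_i mod 3, x_{i+1} = (x_i − d_i)/3. The first 5 digits are (1, 0, 0, 1, 0).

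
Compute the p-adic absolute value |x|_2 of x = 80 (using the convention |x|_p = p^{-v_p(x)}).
|80|_2 = 1/16

Step 1 — compute v_2(x) by factoring powers of 2 out of the numerator and denominator: v_2(80) = 4. Step 2 — apply |x|_p = p^{-v_p(x)} = 2^{-4} = 1/16.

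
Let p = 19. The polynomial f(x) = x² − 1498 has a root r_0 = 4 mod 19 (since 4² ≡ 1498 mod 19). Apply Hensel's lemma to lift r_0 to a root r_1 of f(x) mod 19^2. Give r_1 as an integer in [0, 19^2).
r_1 = 99 (mod 361)

Hensel's recurrence: r_{i+1} = r_i − f(r_i)·(f′(r_i))^{-1} mod 19^{i+2}, with f′(x) = 2x. Iterate:
  r_0 = 4 (mod 19)
  r_1 = 99 (mod 361)
Final: r_1 = 99, and one checks f(r_1) ≡ 0 mod 19^2.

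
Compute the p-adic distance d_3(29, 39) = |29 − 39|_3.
d_3(29, 39) = 1

Step 1 — x − y = 29 − 39 = -10. Step 2 — v_3(-10) = 0 (factor: -10 = −(3^0 · 10); the sign does not affect v_p). Step 3 — |x − y|_3 = 3^{0} = 1.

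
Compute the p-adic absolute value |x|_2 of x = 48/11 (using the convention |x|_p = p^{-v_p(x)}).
|48/11|_2 = 1/16

Step 1 — compute v_2(x) by factoring powers of 2 out of the numerator and denominator: v_2(48/11) = 4. Step 2 — apply |x|_p = p^{-v_p(x)} = 2^{-4} = 1/16.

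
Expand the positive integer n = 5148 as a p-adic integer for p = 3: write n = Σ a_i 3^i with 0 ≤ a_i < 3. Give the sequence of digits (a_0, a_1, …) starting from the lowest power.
(a_0, a_1, …) = (0, 0, 2, 1, 0, 0, 1, 2)

Repeated division by 3 gives the digits low-to-high: 5148 = 2·3^2 + 1·3^3 + 1·3^6 + 2·3^7. Digit sequence: (0, 0, 2, 1, 0, 0, 1, 2).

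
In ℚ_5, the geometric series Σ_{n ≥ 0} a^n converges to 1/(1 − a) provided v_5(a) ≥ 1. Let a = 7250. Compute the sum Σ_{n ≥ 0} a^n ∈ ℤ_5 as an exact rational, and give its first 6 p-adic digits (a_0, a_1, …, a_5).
Σ a^n = 1/(1 − a) = -1/7249;  first 6 digits = (1, 0, 0, 3, 1, 2)

v_5(a) = 3 ≥ 1, so the series converges in ℤ_5 to 1/(1 − a) = 1/(1 − 7250) = -1/7249. Expand this rational in ℤ_5: compute digits iteratively via d_i = x_i mod 5, x_{i+1} = (x_i − d_i)/5. The first 6 digits are (1, 0, 0, 3, 1, 2).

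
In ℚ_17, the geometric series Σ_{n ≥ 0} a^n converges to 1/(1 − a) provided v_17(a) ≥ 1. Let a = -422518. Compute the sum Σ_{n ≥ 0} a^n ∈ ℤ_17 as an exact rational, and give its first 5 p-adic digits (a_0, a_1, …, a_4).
Σ a^n = 1/(1 − a) = 1/422519;  first 5 digits = (1, 0, 0, 16, 11)

v_17(a) = 3 ≥ 1, so the series converges in ℤ_17 to 1/(1 − a) = 1/(1 − (-422518)) = 1/422519. Expand this rational in ℤ_17: compute digits iteratively via d_i = x_i mod 17, x_{i+1} = (x_i − d_i)/17. The first 5 digits are (1, 0, 0, 16, 11).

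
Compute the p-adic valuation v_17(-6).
v_17(-6) = 0

v_17(n) is the largest exponent k such that 17^k divides n. Factor out: -6 = -17^0 · 6. (Sign doesn't affect v_p.) So v_17(-6) = 0.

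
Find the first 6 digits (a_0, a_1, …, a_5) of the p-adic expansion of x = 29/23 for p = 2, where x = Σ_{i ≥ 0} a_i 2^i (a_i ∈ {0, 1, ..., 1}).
(a_0, …, a_5) = (1, 1, 0, 1, 0, 1)

v_2(29/23) = 0 (numerator and denominator both coprime to 2), so x ∈ ℤ_2^×. Compute digits iteratively via a_i = x_i mod 2, x_{i+1} = (x_i − a_i)/2, with x_0 = x:
  x_0 = 29/23;  a_0 = 1;  x_1 = (x_0 − 1)/2 = 3/23
  x_1 = 3/23;  a_1 = 1;  x_2 = (x_1 − 1)/2 = -10/23
  x_2 = -10/23;  a_2 = 0;  x_3 = (x_2 − 0)/2 = -5/23
  x_3 = -5/23;  a_3 = 1;  x_4 = (x_3 − 1)/2 = -14/23
  x_4 = -14/23;  a_4 = 0;  x_5 = (x_4 − 0)/2 = -7/23
  x_5 = -7/23;  a_5 = 1;  x_6 = (x_5 − 1)/2 = -15/23
Digits: (1, 1, 0, 1, 0, 1).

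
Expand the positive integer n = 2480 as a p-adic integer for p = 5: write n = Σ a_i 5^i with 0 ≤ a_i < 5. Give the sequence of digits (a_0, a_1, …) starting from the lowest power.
(a_0, a_1, …) = (0, 1, 4, 4, 3)

Repeated division by 5 gives the digits low-to-high: 2480 = 1·5^1 + 4·5^2 + 4·5^3 + 3·5^4. Digit sequence: (0, 1, 4, 4, 3).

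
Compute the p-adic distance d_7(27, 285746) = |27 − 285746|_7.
d_7(27, 285746) = 1/16807

Step 1 — x − y = 27 − 285746 = -285719. Step 2 — v_7(-285719) = 5 (factor: -285719 = −(7^5 · 17); the sign does not affect v_p). Step 3 — |x − y|_7 = 7^{-5} = 1/16807.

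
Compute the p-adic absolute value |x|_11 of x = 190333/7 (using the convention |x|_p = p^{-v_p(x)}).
|190333/7|_11 = 1/14641

Step 1 — compute v_11(x) by factoring powers of 11 out of the numerator and denominator: v_11(190333/7) = 4. Step 2 — apply |x|_p = p^{-v_p(x)} = 11^{-4} = 1/14641.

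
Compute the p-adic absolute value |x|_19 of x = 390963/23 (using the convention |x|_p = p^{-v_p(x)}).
|390963/23|_19 = 1/130321

Step 1 — compute v_19(x) by factoring powers of 19 out of the numerator and denominator: v_19(390963/23) = 4. Step 2 — apply |x|_p = p^{-v_p(x)} = 19^{-4} = 1/130321.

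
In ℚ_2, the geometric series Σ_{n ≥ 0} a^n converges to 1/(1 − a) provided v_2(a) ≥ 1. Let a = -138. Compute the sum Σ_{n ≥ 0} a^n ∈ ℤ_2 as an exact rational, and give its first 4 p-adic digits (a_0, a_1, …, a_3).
Σ a^n = 1/(1 − a) = 1/139;  first 4 digits = (1, 1, 0, 0)

v_2(a) = 1 ≥ 1, so the series converges in ℤ_2 to 1/(1 − a) = 1/(1 − (-138)) = 1/139. Expand this rational in ℤ_2: compute digits iteratively via d_i = x_i mod 2, x_{i+1} = (x_i − d_i)/2. The first 4 digits are (1, 1, 0, 0).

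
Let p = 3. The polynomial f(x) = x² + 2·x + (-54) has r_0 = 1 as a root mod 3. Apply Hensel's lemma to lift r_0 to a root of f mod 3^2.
r_1 = 7 (mod 9)

Hensel: r_{i+1} = r_i − f(r_i)·(f′(r_i))^{-1} mod 3^{i+2}, f′(x) = 2x + 2. Iterate:
  r_0 = 1 (mod 3)
  r_1 = 7 (mod 9)
Final: r = 7 satisfies f(r) ≡ 0 mod 3^2.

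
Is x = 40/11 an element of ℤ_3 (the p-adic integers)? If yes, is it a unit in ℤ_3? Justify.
x ∈ ℤ_3^× (unit); v_3(x) = 0

ℤ_3 = {x ∈ ℚ_3 : v_3(x) ≥ 0} and ℤ_3^× = {x ∈ ℤ_3 : v_3(x) = 0}. Here v_3(40/11) = v_3(num) − v_3(den) = 0; compare against these criteria.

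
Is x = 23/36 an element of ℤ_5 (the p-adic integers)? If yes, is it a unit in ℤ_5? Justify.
x ∈ ℤ_5^× (unit); v_5(x) = 0

ℤ_5 = {x ∈ ℚ_5 : v_5(x) ≥ 0} and ℤ_5^× = {x ∈ ℤ_5 : v_5(x) = 0}. Here v_5(23/36) = v_5(num) − v_5(den) = 0; compare against these criteria.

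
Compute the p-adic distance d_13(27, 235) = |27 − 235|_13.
d_13(27, 235) = 1/13

Step 1 — x − y = 27 − 235 = -208. Step 2 — v_13(-208) = 1 (factor: -208 = −(13^1 · 16); the sign does not affect v_p). Step 3 — |x − y|_13 = 13^{-1} = 1/13.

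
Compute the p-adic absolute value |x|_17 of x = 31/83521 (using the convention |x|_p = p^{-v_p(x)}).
|31/83521|_17 = 83521

Step 1 — compute v_17(x) by factoring powers of 17 out of the numerator and denominator: v_17(31/83521) = -4. Step 2 — apply |x|_p = p^{-v_p(x)} = 17^{4} = 83521.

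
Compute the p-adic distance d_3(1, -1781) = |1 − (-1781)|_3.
d_3(1, -1781) = 1/81

Step 1 — x − y = 1 − (-1781) = 1782. Step 2 — v_3(1782) = 4 (factor: 1782 = (3^4 · 22); the sign does not affect v_p). Step 3 — |x − y|_3 = 3^{-4} = 1/81.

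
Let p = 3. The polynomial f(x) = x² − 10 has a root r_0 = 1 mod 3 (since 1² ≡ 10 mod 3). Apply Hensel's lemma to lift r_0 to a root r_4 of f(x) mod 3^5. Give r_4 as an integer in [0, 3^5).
r_4 = 208 (mod 243)

Hensel's recurrence: r_{i+1} = r_i − f(r_i)·(f′(r_i))^{-1} mod 3^{i+2}, with f′(x) = 2x. Iterate:
  r_0 = 1 (mod 3)
  r_1 = 1 (mod 9)
  r_2 = 19 (mod 27)
  r_3 = 46 (mod 81)
  r_4 = 208 (mod 243)
Final: r_4 = 208, and one checks f(r_4) ≡ 0 mod 3^5.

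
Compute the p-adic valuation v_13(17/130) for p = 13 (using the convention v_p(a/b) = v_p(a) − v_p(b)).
v_13(17/130) = -1

Factor powers of 13 from the numerator and denominator of the reduced fraction: 17 = 13^0 · 17 and 130 = 13^1 · 10. Apply v_p(a/b) = v_p(a) − v_p(b): v_13(17/130) = 0 − 1 = -1.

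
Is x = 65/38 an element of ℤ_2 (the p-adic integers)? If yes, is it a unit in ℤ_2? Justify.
x ∉ ℤ_2 (v_2(x) = -1 < 0)

ℤ_2 = {x ∈ ℚ_2 : v_2(x) ≥ 0} and ℤ_2^× = {x ∈ ℤ_2 : v_2(x) = 0}. Here v_2(65/38) = v_2(num) − v_2(den) = -1; compare against these criteria.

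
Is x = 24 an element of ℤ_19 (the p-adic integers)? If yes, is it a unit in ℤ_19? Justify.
x ∈ ℤ_19^× (unit); v_19(x) = 0

ℤ_19 = {x ∈ ℚ_19 : v_19(x) ≥ 0} and ℤ_19^× = {x ∈ ℤ_19 : v_19(x) = 0}. Here v_19(24) = v_19(num) − v_19(den) = 0; compare against these criteria.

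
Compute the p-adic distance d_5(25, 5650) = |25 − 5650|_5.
d_5(25, 5650) = 1/625

Step 1 — x − y = 25 − 5650 = -5625. Step 2 — v_5(-5625) = 4 (factor: -5625 = −(5^4 · 9); the sign does not affect v_p). Step 3 — |x − y|_5 = 5^{-4} = 1/625.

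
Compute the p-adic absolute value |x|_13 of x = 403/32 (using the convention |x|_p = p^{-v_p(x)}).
|403/32|_13 = 1/13

Step 1 — compute v_13(x) by factoring powers of 13 out of the numerator and denominator: v_13(403/32) = 1. Step 2 — apply |x|_p = p^{-v_p(x)} = 13^{-1} = 1/13.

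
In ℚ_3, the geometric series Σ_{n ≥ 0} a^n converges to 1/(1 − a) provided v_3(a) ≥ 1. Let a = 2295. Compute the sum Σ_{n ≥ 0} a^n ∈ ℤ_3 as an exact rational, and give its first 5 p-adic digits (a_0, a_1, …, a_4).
Σ a^n = 1/(1 − a) = -1/2294;  first 5 digits = (1, 0, 0, 1, 1)

v_3(a) = 3 ≥ 1, so the series converges in ℤ_3 to 1/(1 − a) = 1/(1 − 2295) = -1/2294. Expand this rational in ℤ_3: compute digits iteratively via d_i = x_i mod 3, x_{i+1} = (x_i − d_i)/3. The first 5 digits are (1, 0, 0, 1, 1).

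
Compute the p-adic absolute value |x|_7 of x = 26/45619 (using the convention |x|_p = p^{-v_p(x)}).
|26/45619|_7 = 2401

Step 1 — compute v_7(x) by factoring powers of 7 out of the numerator and denominator: v_7(26/45619) = -4. Step 2 — apply |x|_p = p^{-v_p(x)} = 7^{4} = 2401.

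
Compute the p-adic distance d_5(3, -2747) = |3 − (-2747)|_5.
d_5(3, -2747) = 1/125

Step 1 — x − y = 3 − (-2747) = 2750. Step 2 — v_5(2750) = 3 (factor: 2750 = (5^3 · 22); the sign does not affect v_p). Step 3 — |x − y|_5 = 5^{-3} = 1/125.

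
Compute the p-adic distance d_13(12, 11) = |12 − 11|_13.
d_13(12, 11) = 1

Step 1 — x − y = 12 − 11 = 1. Step 2 — v_13(1) = 0 (factor: 1 = (13^0 · 1); the sign does not affect v_p). Step 3 — |x − y|_13 = 13^{0} = 1.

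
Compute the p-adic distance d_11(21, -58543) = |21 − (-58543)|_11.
d_11(21, -58543) = 1/14641

Step 1 — x − y = 21 − (-58543) = 58564. Step 2 — v_11(58564) = 4 (factor: 58564 = (11^4 · 4); the sign does not affect v_p). Step 3 — |x − y|_11 = 11^{-4} = 1/14641.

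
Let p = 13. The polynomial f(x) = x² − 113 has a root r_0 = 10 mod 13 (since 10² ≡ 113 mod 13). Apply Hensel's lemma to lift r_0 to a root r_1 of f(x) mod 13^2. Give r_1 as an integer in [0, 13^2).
r_1 = 36 (mod 169)

Hensel's recurrence: r_{i+1} = r_i − f(r_i)·(f′(r_i))^{-1} mod 13^{i+2}, with f′(x) = 2x. Iterate:
  r_0 = 10 (mod 13)
  r_1 = 36 (mod 169)
Final: r_1 = 36, and one checks f(r_1) ≡ 0 mod 13^2.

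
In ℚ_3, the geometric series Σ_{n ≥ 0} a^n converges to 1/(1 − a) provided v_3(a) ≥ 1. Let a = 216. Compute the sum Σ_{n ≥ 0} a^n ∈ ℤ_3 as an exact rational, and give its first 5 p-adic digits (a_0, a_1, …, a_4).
Σ a^n = 1/(1 − a) = -1/215;  first 5 digits = (1, 0, 0, 2, 2)

v_3(a) = 3 ≥ 1, so the series converges in ℤ_3 to 1/(1 − a) = 1/(1 − 216) = -1/215. Expand this rational in ℤ_3: compute digits iteratively via d_i = x_i mod 3, x_{i+1} = (x_i − d_i)/3. The first 5 digits are (1, 0, 0, 2, 2).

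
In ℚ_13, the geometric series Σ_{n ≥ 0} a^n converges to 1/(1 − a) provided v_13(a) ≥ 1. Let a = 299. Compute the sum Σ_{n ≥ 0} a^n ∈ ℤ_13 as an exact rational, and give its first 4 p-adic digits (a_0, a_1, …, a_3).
Σ a^n = 1/(1 − a) = -1/298;  first 4 digits = (1, 10, 10, 0)

v_13(a) = 1 ≥ 1, so the series converges in ℤ_13 to 1/(1 − a) = 1/(1 − 299) = -1/298. Expand this rational in ℤ_13: compute digits iteratively via d_i = x_i mod 13, x_{i+1} = (x_i − d_i)/13. The first 4 digits are (1, 10, 10, 0).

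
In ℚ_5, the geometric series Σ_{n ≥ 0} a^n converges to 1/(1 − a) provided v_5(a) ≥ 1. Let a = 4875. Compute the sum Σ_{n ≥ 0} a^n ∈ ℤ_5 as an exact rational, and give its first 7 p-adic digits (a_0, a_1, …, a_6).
Σ a^n = 1/(1 − a) = -1/4874;  first 7 digits = (1, 0, 0, 4, 2, 1, 1)

v_5(a) = 3 ≥ 1, so the series converges in ℤ_5 to 1/(1 − a) = 1/(1 − 4875) = -1/4874. Expand this rational in ℤ_5: compute digits iteratively via d_i = x_i mod 5, x_{i+1} = (x_i − d_i)/5. The first 7 digits are (1, 0, 0, 4, 2, 1, 1).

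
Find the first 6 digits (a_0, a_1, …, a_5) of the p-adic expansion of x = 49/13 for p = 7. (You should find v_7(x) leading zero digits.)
(a_0, …, a_5) = (0, 0, 6, 4, 2, 5)

v_7(49/13) = 2, so a_0 = ... = a_1 = 0. Factor out: x = 7^2 · u with u = 1/13 a unit in ℤ_7. Expand u iteratively via a_{v+i} = u_i mod 7, u_{i+1} = (u_i − a_{v+i})/7:
  u_0 = 1/13;  a_2 = 6;  u_1 = (u_0 − 6)/7 = -11/13
  u_1 = -11/13;  a_3 = 4;  u_2 = (u_1 − 4)/7 = -9/13
  u_2 = -9/13;  a_4 = 2;  u_3 = (u_2 − 2)/7 = -5/13
  u_3 = -5/13;  a_5 = 5;  u_4 = (u_3 − 5)/7 = -10/13
Digits: (0, 0, 6, 4, 2, 5).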